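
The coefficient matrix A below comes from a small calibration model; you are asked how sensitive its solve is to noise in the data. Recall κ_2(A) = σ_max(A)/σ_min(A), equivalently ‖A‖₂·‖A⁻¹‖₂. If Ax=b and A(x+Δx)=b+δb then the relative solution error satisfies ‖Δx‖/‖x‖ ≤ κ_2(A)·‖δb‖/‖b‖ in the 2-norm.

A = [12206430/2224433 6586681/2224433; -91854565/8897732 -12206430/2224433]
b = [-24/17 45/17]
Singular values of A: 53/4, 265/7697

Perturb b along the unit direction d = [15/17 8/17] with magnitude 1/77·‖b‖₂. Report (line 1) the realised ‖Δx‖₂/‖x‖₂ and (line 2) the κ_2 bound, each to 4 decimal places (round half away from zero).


largest singular value 53/4, smallest 265/7697
condition number: (53/4) ÷ (265/7697) = 384.8500
perturbation bound = 384.8500·1/77 = 4.9981
solve Ax = b  →  x = [-0.1998 -0.1065]
‖b‖₂ = 3.0000 and ‖x‖₂ = 0.2264
δb = ε·‖b‖·d = [0.0344 0.0183]; solving A·Δx = δb gives ‖Δx‖ = 1.1316
dividing the unrounded norms, ‖Δx‖/‖x‖ = 4.9981
realised/bound = 1 exactly: the bound is attained for this b and d

4.9981
4.9981


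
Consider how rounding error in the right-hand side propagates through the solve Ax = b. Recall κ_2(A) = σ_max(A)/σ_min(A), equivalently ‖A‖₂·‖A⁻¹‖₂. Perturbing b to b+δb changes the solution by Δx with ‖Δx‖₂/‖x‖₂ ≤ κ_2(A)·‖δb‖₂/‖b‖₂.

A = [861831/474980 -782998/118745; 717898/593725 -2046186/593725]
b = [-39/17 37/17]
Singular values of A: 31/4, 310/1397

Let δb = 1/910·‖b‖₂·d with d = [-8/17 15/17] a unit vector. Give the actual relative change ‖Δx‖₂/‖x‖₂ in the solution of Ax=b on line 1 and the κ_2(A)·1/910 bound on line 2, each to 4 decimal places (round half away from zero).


0.0012
0.0384

from the listed singular values, σ₁ = 31/4, σ_n = 310/1397
condition number: (31/4) ÷ (310/1397) = 34.9250
bound on ‖Δx‖/‖x‖: κ·ε = 34.9250·1/910 = 0.0384
solve Ax = b  →  x = [12.9425 3.9093]
2-norm of b is 3.1623; of x, 13.5200
Δx = A⁻¹·δb where δb = 1/910·3.1623·d; ‖Δx‖ = 0.0157
dividing the unrounded norms, ‖Δx‖/‖x‖ = 0.0012
so the bound overstates the realised error by a factor of ≈ 33.1343 (computed from the unrounded values)


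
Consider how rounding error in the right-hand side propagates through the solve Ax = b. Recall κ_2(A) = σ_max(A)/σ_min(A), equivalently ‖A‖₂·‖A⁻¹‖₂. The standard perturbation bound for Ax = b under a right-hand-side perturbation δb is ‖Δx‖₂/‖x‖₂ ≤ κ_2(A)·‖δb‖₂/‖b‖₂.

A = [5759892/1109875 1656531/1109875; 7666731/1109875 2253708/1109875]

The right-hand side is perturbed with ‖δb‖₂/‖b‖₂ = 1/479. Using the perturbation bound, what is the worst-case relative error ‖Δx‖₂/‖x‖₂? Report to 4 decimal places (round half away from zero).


0.7415

AᵀA = [3678204803121/49272900625 1072800505728/49272900625; 1072800505728/49272900625 312931788129/49272900625]; tr = 6385818546/78836641, det = 4100625/78836641
solving λ² − 6385818546/78836641·λ + 4100625/78836641 = 0 gives λ = 81, 50625/78836641
κ_2(A) = √(λ_max/λ_min) = √(81 / (50625/78836641)) = 355.1600
perturbation bound = 355.1600·1/479 = 0.7415


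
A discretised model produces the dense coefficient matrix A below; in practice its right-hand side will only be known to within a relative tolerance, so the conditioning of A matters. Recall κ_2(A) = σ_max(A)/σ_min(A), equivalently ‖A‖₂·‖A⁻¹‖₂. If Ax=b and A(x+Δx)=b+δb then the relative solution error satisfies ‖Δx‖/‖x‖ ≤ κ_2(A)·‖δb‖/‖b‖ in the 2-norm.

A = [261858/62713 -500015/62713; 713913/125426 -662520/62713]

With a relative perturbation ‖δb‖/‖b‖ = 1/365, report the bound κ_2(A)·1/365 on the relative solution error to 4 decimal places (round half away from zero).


form AᵀA = [783950220225/15731681476 -367423748250/3932920369; -367423748250/3932920369 688947750625/3932920369] with trace 12248239525/54434884 and determinant 87890625/54434884
λ_max, λ_min = (12248239525/54434884 ± √150000234197865975625/2963156596093456)/2 = 225, 390625/54434884
σ_max=√225=15, σ_min=√(390625/54434884)=(625/7378) → κ = 177.0720
perturbation bound = 177.0720·1/365 = 0.4851

0.4851


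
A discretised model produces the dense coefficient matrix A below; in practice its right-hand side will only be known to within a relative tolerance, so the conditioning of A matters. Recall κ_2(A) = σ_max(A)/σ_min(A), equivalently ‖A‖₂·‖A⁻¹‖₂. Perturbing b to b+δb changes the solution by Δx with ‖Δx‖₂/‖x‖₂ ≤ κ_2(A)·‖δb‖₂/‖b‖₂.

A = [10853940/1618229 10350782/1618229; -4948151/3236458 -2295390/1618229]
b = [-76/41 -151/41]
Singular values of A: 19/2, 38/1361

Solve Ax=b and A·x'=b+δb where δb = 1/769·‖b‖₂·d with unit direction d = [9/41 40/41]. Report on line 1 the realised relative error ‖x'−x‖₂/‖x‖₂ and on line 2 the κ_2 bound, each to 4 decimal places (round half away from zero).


from the listed singular values, σ₁ = 19/2, σ_n = 38/1361
condition number: (19/2) ÷ (38/1361) = 340.2500
worst-case relative error ≤ 340.2500 × 1/769 = 0.4425
solve Ax = b  →  x = [98.7260 -103.8149]
‖b‖₂ = 4.1231 and ‖x‖₂ = 143.2632
δb = ε·‖b‖·d = [0.0012 0.0052]; solving A·Δx = δb gives ‖Δx‖ = 0.1920
dividing the unrounded norms, ‖Δx‖/‖x‖ = 0.0013
tightness: 0.0013 against a bound of 0.4425 (unrounded ratio ≈ 0.0030)

0.0013
0.4425


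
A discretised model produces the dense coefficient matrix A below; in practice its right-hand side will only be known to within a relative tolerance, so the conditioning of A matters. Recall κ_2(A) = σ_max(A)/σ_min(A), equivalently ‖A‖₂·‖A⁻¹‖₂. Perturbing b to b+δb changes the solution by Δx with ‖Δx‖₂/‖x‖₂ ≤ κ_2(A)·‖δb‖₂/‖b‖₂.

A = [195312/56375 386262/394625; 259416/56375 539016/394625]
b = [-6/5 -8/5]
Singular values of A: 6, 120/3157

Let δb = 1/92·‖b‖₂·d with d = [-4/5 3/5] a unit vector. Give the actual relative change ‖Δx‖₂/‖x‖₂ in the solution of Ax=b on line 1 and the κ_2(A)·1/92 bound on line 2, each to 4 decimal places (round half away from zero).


1.7158
1.7158

σ_max = 6, σ_min = 120/3157
κ_2(A) = 6 / (120/3157) = 157.8500
worst-case relative error ≤ 157.8500 × 1/92 = 1.7158
solve Ax = b  →  x = [-0.3200 -0.0933]
2-norm of b is 2.0000; of x, 0.3333
δb = ε·‖b‖·d = [-0.0174 0.0130]; solving A·Δx = δb gives ‖Δx‖ = 0.5719
realised ‖Δx‖/‖x‖ = 1.7158
tightness: 1.7158 against a bound of 1.7158; the bound is attained (ratio 1)


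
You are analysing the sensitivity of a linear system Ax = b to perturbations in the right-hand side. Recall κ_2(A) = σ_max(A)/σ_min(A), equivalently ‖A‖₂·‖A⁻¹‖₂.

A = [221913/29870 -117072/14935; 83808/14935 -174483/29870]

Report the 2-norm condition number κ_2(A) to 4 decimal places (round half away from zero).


309.0000

form AᵀA = [3093620121/35688676 -812057400/8922169; -812057400/8922169 3410709201/35688676] with trace 3867021/21218 and determinant 59049/169744
solving λ² − 3867021/21218·λ + 59049/169744 = 0 gives λ = 729/4, 81/42436
κ_2(A) = √(λ_max/λ_min) = √((729/4) / (81/42436)) = 309.0000


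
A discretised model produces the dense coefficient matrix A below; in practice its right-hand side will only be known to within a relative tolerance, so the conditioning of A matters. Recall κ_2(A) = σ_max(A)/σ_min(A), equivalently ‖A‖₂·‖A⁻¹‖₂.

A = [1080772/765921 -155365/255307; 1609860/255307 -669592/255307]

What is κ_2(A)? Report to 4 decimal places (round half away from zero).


form AᵀA = [14570440864/348979761 -2023653940/116326587; -2023653940/116326587 281077769/38775529] with trace 101184265/2064969 and determinant 38416/2064969
char-poly roots: 49 and 784/2064969
so κ_2 = √(49 / (784/2064969)) = 359.2500

359.2500


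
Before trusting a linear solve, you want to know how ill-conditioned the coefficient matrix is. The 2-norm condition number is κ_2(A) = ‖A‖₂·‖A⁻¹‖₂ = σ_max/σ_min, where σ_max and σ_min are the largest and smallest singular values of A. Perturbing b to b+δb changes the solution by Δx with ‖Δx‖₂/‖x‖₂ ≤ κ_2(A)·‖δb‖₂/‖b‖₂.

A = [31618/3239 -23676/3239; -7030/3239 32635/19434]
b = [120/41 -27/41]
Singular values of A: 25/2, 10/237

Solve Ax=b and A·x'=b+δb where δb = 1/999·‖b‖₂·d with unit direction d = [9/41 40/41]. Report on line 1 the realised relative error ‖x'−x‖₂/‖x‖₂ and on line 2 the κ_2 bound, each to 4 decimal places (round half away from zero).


largest singular value 25/2, smallest 10/237
κ_2(A) = (25/2) / (10/237) = 296.2500
bound on ‖Δx‖/‖x‖: κ·ε = 296.2500·1/999 = 0.2965
solve Ax = b  →  x = [0.1920 -0.1440]
2-norm of b is 3.0000; of x, 0.2400
Δx = A⁻¹·δb where δb = 1/999·3.0000·d; ‖Δx‖ = 0.0712
relative error = 0.2965
realised/bound = 1 exactly: the bound is attained for this b and d

0.2965
0.2965


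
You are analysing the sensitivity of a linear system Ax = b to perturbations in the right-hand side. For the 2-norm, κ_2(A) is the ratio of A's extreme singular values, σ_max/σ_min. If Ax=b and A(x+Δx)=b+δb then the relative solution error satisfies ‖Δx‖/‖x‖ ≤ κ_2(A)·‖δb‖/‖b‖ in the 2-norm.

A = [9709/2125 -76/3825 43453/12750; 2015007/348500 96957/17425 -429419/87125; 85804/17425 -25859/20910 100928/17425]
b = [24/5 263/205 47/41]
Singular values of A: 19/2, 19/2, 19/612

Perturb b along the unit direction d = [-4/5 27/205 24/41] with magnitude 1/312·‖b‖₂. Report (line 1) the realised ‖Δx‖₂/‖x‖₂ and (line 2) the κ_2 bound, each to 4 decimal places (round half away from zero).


σ_max = 19/2, σ_min = 19/612
condition number: (19/2) ÷ (19/612) = 306.0000
κ_2(A)·‖δb‖/‖b‖ = 0.9808
solve Ax = b  →  x = [35.1747 -77.2421 -46.1979]
‖b‖₂ = 5.0990 and ‖x‖₂ = 96.6326
re-solving with b+δb shifts x by Δx of norm 0.5264
realised ‖Δx‖/‖x‖ = 0.0054
tightness: 0.0054 against a bound of 0.9808 (unrounded ratio ≈ 0.0056)

0.0054
0.9808


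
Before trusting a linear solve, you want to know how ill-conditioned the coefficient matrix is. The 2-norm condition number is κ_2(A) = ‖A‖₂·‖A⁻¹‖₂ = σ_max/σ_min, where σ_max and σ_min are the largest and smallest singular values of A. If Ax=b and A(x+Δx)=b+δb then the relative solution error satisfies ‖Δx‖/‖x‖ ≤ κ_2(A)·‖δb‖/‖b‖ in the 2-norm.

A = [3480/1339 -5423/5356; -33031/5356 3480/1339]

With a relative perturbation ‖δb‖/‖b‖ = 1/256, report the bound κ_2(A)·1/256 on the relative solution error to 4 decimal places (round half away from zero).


0.4023

AᵀA = [98831797/2206672 -2573460/137917; -2573460/137917 17167333/2206672]; tr = 4461505/84872, det = 707281/2715904
λ_max, λ_min = (4461505/84872 ± √310898801889/112550881)/2 = 841/16, 841/169744
σ_max=√(841/16)=(29/4), σ_min=√(841/169744)=(29/412) → κ = 103.0000
κ_2(A)·‖δb‖/‖b‖ = 0.4023


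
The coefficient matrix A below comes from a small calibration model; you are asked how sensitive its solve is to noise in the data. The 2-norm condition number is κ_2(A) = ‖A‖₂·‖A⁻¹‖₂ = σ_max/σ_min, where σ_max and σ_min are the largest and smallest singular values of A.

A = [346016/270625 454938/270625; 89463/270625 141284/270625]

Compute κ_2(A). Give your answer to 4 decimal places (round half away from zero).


43.3000

form AᵀA = [204369121/117180625 272088828/117180625; 272088828/117180625 363087604/117180625] with trace 22698269/4687225 and determinant 58564/4687225
char-poly roots: 121/25 and 484/187489
κ_2(A) = √(λ_max/λ_min) = √((121/25) / (484/187489)) = 43.3000


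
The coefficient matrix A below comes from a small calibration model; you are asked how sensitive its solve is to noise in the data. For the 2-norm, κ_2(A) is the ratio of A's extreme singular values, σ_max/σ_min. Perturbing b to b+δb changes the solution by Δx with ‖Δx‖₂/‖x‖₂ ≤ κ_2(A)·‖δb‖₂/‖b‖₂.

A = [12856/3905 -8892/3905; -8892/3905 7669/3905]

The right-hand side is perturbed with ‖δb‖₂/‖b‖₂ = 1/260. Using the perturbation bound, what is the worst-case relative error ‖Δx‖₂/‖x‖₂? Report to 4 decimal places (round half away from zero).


AᵀA = [9773776/609961 -7300332/609961; -7300332/609961 5515249/609961]; tr = 15289025/609961, det = 1000000/609961
eigenvalues of AᵀA: λ = (tr ± √(tr²−4·det))/2 = 25, 40000/609961
σ_max=√25=5, σ_min=√(40000/609961)=(200/781) → κ = 19.5250
worst-case relative error ≤ 19.5250 × 1/260 = 0.0751

0.0751


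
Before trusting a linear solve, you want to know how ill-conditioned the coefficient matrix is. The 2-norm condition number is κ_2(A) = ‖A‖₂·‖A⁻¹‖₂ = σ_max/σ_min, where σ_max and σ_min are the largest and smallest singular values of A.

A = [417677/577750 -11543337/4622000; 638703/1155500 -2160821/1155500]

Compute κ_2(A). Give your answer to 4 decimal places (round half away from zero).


form AᵀA = [44230313101/53407210000 -303265283139/106814420000; -303265283139/106814420000 8318199496009/854515360000] with trace 14441415209/1367224576 and determinant 17850625/21875593216
char-poly roots: 169/16 and 105625/1367224576
σ_max=√(169/16)=(13/4), σ_min=√(105625/1367224576)=(325/36976) → κ = 369.7600

369.7600


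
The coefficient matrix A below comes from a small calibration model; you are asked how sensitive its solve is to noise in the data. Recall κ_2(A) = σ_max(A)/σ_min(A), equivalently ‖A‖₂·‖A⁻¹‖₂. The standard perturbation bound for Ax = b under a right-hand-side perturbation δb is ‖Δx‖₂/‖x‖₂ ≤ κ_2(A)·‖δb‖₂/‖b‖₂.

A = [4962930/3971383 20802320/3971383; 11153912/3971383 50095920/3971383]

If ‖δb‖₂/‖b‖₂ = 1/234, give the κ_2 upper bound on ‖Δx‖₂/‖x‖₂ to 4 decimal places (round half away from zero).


0.7960

form AᵀA = [881896018276/93324751081 3917194918560/93324751081; 3917194918560/93324751081 17410282355200/93324751081] with trace 10881724196/55517401 and determinant 61465600/55517401
eigenvalues of AᵀA: λ = (tr ± √(tr²−4·det))/2 = 196, 313600/55517401
so κ_2 = √(196 / (313600/55517401)) = 186.2750
κ_2(A)·‖δb‖/‖b‖ = 0.7960


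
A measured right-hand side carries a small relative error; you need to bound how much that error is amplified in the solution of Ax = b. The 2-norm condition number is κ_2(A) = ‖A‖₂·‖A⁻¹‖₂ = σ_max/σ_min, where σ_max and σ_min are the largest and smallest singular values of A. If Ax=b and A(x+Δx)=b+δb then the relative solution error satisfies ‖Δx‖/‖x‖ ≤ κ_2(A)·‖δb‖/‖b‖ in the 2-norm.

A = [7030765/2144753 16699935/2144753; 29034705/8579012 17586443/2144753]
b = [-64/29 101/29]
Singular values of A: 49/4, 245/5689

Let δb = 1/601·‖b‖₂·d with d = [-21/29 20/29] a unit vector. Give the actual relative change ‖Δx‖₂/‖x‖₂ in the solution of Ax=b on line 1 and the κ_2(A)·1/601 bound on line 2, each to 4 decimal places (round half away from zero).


σ_max = 49/4, σ_min = 245/5689
condition number: (49/4) ÷ (245/5689) = 284.4500
bound on ‖Δx‖/‖x‖: κ·ε = 284.4500·1/601 = 0.4733
solve Ax = b  →  x = [-85.7055 35.7991]
2-norm of b is 4.1231; of x, 92.8817
with δb = [-0.0050 0.0047], A·Δx = δb → ‖Δx‖ = 0.1593
dividing the unrounded norms, ‖Δx‖/‖x‖ = 0.0017
realised/bound (from unrounded values) ≈ 0.0036

0.0017
0.4733


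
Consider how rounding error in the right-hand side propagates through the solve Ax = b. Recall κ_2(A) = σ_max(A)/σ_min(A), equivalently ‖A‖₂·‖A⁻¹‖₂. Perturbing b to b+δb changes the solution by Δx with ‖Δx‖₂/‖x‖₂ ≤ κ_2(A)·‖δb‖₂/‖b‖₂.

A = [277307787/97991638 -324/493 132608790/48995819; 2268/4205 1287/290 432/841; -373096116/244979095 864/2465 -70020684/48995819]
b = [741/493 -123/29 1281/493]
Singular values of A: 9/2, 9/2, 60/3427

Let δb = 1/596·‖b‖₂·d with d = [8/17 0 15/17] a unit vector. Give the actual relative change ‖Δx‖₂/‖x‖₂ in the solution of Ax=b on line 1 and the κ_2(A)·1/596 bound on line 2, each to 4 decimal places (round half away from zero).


0.0029
0.4313

largest singular value 9/2, smallest 60/3427
κ_2(A) = (9/2) / (60/3427) = 257.0250
bound on ‖Δx‖/‖x‖: κ·ε = 257.0250·1/596 = 0.4313
solve Ax = b  →  x = [-118.2690 -0.9333 123.9891]
‖b‖ = 5.1962, ‖x‖ = 171.3526
δb = ε·‖b‖·d = [0.0041 0.0000 0.0077]; solving A·Δx = δb gives ‖Δx‖ = 0.4980
relative error = 0.0029
realised/bound (from unrounded values) ≈ 0.0067


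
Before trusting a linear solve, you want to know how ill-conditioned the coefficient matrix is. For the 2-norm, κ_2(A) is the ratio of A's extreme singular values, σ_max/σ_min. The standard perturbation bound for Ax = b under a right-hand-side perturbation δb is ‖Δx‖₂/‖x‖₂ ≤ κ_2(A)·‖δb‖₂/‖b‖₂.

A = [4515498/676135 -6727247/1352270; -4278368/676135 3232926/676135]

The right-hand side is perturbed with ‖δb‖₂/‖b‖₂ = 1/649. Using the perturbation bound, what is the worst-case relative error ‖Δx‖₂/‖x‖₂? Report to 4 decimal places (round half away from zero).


0.4491

AᵀA = [46009696708/543589225 -34506637731/543589225; -34506637731/543589225 103523298793/2174356900]; tr = 11502483425/86974276, det = 4477456/21743569
solving λ² − 11502483425/86974276·λ + 4477456/21743569 = 0 gives λ = 529/4, 33856/21743569
κ = σ_max/σ_min = (23/2)/(184/4663) = 291.4375
κ_2(A)·‖δb‖/‖b‖ = 0.4491


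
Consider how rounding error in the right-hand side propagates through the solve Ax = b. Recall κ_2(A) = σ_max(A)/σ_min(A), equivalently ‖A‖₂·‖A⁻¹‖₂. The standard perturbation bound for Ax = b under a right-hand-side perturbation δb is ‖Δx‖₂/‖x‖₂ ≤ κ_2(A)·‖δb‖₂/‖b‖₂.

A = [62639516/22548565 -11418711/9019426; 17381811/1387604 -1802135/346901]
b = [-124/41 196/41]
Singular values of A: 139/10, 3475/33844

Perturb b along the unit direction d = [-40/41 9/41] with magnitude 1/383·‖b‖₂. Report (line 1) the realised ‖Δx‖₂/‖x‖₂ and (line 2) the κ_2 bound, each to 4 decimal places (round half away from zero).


σ_max = 139/10, σ_min = 3475/33844
κ = σ_max/σ_min = (139/10)/(3475/33844) = 135.3760
bound on ‖Δx‖/‖x‖: κ·ε = 135.3760·1/383 = 0.3535
solve Ax = b  →  x = [15.2491 35.8497]
2-norm of b is 5.6569; of x, 38.9582
with δb = [-0.0144 0.0032], A·Δx = δb → ‖Δx‖ = 0.1438
dividing the unrounded norms, ‖Δx‖/‖x‖ = 0.0037
realised/bound (from unrounded values) ≈ 0.0104

0.0037
0.3535


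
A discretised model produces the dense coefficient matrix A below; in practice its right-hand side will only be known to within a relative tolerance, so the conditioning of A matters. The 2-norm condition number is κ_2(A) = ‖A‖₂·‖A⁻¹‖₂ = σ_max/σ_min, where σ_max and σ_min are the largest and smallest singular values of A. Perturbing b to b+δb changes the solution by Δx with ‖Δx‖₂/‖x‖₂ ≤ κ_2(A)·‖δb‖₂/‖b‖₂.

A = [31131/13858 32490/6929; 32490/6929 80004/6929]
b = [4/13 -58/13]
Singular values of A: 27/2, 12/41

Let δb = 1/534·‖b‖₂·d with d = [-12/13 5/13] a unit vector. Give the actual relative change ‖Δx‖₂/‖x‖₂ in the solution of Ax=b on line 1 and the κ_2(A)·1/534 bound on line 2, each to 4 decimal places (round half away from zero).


σ_max = 27/2, σ_min = 12/41
κ = σ_max/σ_min = (27/2)/(12/41) = 46.1250
worst-case relative error ≤ 46.1250 × 1/534 = 0.0864
solve Ax = b  →  x = [6.1937 -2.9017]
2-norm of b is 4.4721; of x, 6.8398
with δb = [-0.0077 0.0032], A·Δx = δb → ‖Δx‖ = 0.0286
dividing the unrounded norms, ‖Δx‖/‖x‖ = 0.0042
realised/bound (from unrounded values) ≈ 0.0484

0.0042
0.0864


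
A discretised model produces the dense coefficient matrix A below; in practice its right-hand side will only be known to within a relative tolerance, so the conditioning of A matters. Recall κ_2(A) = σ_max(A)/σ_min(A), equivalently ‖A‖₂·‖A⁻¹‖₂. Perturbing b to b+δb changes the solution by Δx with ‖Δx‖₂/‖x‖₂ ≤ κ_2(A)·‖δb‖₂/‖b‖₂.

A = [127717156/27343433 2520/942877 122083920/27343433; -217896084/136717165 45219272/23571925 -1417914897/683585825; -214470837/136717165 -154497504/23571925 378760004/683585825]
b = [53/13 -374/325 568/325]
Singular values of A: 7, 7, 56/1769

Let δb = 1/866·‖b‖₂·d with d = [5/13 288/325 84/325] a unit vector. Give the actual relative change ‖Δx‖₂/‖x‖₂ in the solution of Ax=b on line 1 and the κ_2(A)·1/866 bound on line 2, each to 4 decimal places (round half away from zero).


σ_max = 7, σ_min = 56/1769
κ_2(A) = 7 / (56/1769) = 221.1250
bound on ‖Δx‖/‖x‖: κ·ε = 221.1250·1/866 = 0.2553
solve Ax = b  →  x = [-20.8838 6.6555 22.7566]
‖b‖₂ = 4.5826 and ‖x‖₂ = 31.5957
with δb = [0.0020 0.0047 0.0014], A·Δx = δb → ‖Δx‖ = 0.1672
realised ‖Δx‖/‖x‖ = 0.0053
realised/bound (from unrounded values) ≈ 0.0207

0.0053
0.2553


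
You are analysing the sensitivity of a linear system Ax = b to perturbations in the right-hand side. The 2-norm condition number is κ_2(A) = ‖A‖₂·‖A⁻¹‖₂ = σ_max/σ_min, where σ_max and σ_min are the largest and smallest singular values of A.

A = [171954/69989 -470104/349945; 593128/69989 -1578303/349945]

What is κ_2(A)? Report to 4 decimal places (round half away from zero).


AᵀA = [381369002500/4898460121 -203394393000/4898460121; -203394393000/4898460121 108481525225/4898460121]; tr = 1694984525/16949689, det = 1562500/16949689
eigenvalues of AᵀA: λ = (tr ± √(tr²−4·det))/2 = 100, 15625/16949689
σ_max=√100=10, σ_min=√(15625/16949689)=(125/4117) → κ = 329.3600

329.3600


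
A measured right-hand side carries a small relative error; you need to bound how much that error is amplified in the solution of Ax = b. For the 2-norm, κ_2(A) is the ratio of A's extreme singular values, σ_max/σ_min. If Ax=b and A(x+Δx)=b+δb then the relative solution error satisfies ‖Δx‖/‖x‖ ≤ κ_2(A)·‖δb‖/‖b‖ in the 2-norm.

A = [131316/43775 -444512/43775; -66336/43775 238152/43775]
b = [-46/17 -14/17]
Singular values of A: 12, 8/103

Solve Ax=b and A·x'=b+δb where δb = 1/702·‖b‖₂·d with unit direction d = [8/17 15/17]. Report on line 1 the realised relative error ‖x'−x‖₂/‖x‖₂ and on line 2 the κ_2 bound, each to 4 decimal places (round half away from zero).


largest singular value 12, smallest 8/103
κ = σ_max/σ_min = 12/(8/103) = 154.5000
bound on ‖Δx‖/‖x‖: κ·ε = 154.5000·1/702 = 0.2201
solve Ax = b  →  x = [-24.7667 -7.0500]
‖b‖ = 2.8284, ‖x‖ = 25.7505
with δb = [0.0019 0.0036], A·Δx = δb → ‖Δx‖ = 0.0519
relative error = 0.0020
tightness: 0.0020 against a bound of 0.2201 (unrounded ratio ≈ 0.0092)

0.0020
0.2201


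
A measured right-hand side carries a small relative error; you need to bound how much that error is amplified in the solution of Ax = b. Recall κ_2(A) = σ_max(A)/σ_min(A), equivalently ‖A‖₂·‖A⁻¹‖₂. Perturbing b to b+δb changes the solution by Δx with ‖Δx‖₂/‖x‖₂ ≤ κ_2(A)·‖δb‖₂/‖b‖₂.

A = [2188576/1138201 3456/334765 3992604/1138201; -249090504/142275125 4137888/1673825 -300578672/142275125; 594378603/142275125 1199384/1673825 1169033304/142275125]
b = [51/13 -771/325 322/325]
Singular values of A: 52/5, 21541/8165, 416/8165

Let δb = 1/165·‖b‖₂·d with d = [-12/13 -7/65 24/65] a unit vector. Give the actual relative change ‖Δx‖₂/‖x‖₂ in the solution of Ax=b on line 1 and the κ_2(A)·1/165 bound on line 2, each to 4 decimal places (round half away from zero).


from the listed singular values, σ₁ = 52/5, σ_n = 416/8165
condition number: (52/5) ÷ (416/8165) = 204.1250
κ_2(A)·‖δb‖/‖b‖ = 1.2371
solve Ax = b  →  x = [50.9703 12.1858 -26.8572]
‖b‖ = 4.6904, ‖x‖ = 58.8878
Δx = A⁻¹·δb where δb = 1/165·4.6904·d; ‖Δx‖ = 0.5579
realised ‖Δx‖/‖x‖ = 0.0095
tightness: 0.0095 against a bound of 1.2371 (unrounded ratio ≈ 0.0077)

0.0095
1.2371


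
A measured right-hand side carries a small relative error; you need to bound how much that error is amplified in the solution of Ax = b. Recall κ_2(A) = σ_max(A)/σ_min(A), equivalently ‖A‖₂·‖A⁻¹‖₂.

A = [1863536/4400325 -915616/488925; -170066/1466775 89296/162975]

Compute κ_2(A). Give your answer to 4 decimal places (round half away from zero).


form AᵀA = [5972909476/30980576169 -2948734880/3442286241; -2948734880/3442286241 1456186624/382476249] with trace 73720420/18429849 and determinant 4096/18429849
eigenvalues of AᵀA: λ = (tr ± √(tr²−4·det))/2 = 4, 1024/18429849
σ_max=√4=2, σ_min=√(1024/18429849)=(32/4293) → κ = 268.3125

268.3125


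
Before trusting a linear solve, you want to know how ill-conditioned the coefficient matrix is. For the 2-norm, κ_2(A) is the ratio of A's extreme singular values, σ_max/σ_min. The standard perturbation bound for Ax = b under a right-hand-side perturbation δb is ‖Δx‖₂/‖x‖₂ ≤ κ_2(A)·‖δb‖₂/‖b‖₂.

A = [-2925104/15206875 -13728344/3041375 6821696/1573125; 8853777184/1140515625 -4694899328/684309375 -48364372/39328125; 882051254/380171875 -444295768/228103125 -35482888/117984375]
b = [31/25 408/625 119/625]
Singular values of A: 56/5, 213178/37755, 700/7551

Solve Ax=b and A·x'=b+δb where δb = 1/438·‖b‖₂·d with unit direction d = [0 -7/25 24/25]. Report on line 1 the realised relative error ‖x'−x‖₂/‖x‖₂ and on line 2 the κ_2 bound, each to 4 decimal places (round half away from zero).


0.1756
0.2758

from the listed singular values, σ₁ = 56/5, σ_n = 700/7551
condition number: (56/5) ÷ (700/7551) = 120.8160
bound on ‖Δx‖/‖x‖: κ·ε = 120.8160·1/438 = 0.2758
solve Ax = b  →  x = [-0.0154 -0.1379 0.1417]
2-norm of b is 1.4142; of x, 0.1983
Δx = A⁻¹·δb where δb = 1/438·1.4142·d; ‖Δx‖ = 0.0348
realised ‖Δx‖/‖x‖ = 0.1756
tightness: 0.1756 against a bound of 0.2758 (unrounded ratio ≈ 0.6366)


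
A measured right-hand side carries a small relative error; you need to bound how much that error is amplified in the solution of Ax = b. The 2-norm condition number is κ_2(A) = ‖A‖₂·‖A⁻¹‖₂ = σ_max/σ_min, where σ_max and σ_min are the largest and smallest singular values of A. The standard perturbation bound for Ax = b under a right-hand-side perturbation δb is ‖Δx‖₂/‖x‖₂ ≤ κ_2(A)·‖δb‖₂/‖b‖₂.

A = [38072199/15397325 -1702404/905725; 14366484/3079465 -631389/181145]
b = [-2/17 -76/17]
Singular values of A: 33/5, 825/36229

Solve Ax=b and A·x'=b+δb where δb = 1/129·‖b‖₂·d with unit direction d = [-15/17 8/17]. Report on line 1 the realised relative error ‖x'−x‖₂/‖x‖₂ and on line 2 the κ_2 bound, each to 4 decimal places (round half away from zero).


from the listed singular values, σ₁ = 33/5, σ_n = 825/36229
condition number: (33/5) ÷ (825/36229) = 289.8320
κ_2(A)·‖δb‖/‖b‖ = 2.2468
solve Ax = b  →  x = [-53.1816 -69.8987]
‖b‖₂ = 4.4721 and ‖x‖₂ = 87.8300
δb = ε·‖b‖·d = [-0.0306 0.0163]; solving A·Δx = δb gives ‖Δx‖ = 1.5224
realised ‖Δx‖/‖x‖ = 0.0173
tightness: 0.0173 against a bound of 2.2468 (unrounded ratio ≈ 0.0077)

0.0173
2.2468


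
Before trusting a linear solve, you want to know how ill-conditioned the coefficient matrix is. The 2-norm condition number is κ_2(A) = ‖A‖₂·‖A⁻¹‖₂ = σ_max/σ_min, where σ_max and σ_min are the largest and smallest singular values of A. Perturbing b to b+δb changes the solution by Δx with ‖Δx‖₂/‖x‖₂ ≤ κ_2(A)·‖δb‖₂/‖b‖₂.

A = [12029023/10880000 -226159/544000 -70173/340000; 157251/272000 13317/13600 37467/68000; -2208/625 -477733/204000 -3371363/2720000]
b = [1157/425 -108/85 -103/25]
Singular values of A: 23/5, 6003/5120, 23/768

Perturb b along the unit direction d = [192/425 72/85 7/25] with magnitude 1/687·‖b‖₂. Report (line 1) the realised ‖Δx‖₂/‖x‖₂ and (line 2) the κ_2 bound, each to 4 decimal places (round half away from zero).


σ_max = 23/5, σ_min = 23/768
condition number: (23/5) ÷ (23/768) = 153.6000
κ_2(A)·‖δb‖/‖b‖ = 0.2236
solve Ax = b  →  x = [2.2309 14.3678 -30.1807]
‖b‖ = 5.0990, ‖x‖ = 33.5005
δb = ε·‖b‖·d = [0.0034 0.0063 0.0021]; solving A·Δx = δb gives ‖Δx‖ = 0.2478
relative error = 0.0074
realised/bound (from unrounded values) ≈ 0.0331

0.0074
0.2236


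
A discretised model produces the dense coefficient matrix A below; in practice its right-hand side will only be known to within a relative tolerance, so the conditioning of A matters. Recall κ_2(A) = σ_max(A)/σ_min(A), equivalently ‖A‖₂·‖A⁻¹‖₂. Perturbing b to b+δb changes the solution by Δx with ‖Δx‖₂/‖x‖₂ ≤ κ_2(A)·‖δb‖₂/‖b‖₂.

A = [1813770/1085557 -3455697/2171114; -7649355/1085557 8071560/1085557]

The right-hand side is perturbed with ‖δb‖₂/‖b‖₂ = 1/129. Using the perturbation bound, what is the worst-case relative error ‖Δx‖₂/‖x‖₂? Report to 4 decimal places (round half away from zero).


0.7078

M = AᵀA = [36765254925/701031529 -38593782045/701031529; -38593782045/701031529 162130972689/2804126116]. tr(M)=367648029/3334276, det(M)=4862025/3334276
eigenvalues of AᵀA: λ = (tr ± √(tr²−4·det))/2 = 441/4, 11025/833569
so κ_2 = √((441/4) / (11025/833569)) = 91.3000
κ_2(A)·‖δb‖/‖b‖ = 0.7078


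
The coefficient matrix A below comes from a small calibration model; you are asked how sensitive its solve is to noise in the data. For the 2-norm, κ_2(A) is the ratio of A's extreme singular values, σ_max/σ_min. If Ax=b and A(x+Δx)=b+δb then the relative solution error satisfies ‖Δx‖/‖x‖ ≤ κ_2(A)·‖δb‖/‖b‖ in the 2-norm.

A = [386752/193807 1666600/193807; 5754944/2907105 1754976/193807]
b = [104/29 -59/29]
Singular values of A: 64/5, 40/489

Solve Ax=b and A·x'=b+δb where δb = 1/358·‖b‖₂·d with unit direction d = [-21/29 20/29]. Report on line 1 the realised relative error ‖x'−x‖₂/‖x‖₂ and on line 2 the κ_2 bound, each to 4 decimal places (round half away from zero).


σ_max = 64/5, σ_min = 40/489
κ = σ_max/σ_min = (64/5)/(40/489) = 156.4800
perturbation bound = 156.4800·1/358 = 0.4371
solve Ax = b  →  x = [47.7245 -10.6579]
‖b‖ = 4.1231, ‖x‖ = 48.9001
re-solving with b+δb shifts x by Δx of norm 0.1408
realised ‖Δx‖/‖x‖ = 0.0029
realised/bound (from unrounded values) ≈ 0.0066

0.0029
0.4371


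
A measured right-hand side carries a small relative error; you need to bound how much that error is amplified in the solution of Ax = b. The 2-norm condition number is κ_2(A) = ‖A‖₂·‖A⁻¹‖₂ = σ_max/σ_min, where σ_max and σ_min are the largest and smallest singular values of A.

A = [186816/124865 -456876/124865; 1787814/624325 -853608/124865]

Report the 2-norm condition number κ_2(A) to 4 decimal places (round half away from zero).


form AᵀA = [14078838564/1348725625 -6757270128/269745125; -6757270128/269745125 648707472/10789805] with trace 563119956/7980625 and determinant 12446784/199515625
λ_max, λ_min = (563119956/7980625 ± √317088191546952336/63690375390625)/2 = 1764/25, 7056/7980625
κ_2(A) = √(λ_max/λ_min) = √((1764/25) / (7056/7980625)) = 282.5000

282.5000


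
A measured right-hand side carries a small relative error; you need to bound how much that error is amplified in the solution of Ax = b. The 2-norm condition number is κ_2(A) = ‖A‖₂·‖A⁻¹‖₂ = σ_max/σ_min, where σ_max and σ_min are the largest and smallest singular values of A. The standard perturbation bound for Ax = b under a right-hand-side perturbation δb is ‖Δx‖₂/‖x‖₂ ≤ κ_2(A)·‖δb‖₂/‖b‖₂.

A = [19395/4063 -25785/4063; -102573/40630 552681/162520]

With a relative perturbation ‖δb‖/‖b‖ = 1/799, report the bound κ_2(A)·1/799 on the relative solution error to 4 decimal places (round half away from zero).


form AᵀA = [166566861/5712100 -888339717/22848400; -888339717/22848400 4737862449/91393600] with trace 296117289/3655744 and determinant 164025/3655744
λ_max, λ_min = (296117289/3655744 ± √87683050311071121/13364464193536)/2 = 81, 2025/3655744
σ_max=√81=9, σ_min=√(2025/3655744)=(45/1912) → κ = 382.4000
κ_2(A)·‖δb‖/‖b‖ = 0.4786

0.4786


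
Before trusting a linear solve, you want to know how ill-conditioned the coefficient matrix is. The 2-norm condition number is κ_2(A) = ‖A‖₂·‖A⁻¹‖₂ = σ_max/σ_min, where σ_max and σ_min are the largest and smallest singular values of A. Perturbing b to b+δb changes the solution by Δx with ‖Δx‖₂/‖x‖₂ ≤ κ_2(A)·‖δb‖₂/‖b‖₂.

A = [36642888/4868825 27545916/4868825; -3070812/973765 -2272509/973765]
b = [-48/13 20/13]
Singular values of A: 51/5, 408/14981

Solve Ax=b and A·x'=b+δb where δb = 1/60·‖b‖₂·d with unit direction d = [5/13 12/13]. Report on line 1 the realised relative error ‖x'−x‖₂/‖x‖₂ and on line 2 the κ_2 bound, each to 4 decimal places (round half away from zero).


6.2421
6.2421

σ_max = 51/5, σ_min = 408/14981
κ = σ_max/σ_min = (51/5)/(408/14981) = 374.5250
κ_2(A)·‖δb‖/‖b‖ = 6.2421
solve Ax = b  →  x = [-0.3137 -0.2353]
‖b‖ = 4.0000, ‖x‖ = 0.3922
Δx = A⁻¹·δb where δb = 1/60·4.0000·d; ‖Δx‖ = 2.4479
realised ‖Δx‖/‖x‖ = 6.2421
realised/bound = 1 exactly: the bound is attained for this b and d


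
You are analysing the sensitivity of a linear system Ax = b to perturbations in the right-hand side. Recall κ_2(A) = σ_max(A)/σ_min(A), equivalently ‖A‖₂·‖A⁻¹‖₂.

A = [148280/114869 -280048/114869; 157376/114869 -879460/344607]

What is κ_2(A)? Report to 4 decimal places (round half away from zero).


form AᵀA = [3270208/922913 -18394240/2768739; -18394240/2768739 103468688/8306217] with trace 7817680/488601 and determinant 1024/488601
char-poly roots: 16 and 64/488601
σ_max=√16=4, σ_min=√(64/488601)=(8/699) → κ = 349.5000

349.5000


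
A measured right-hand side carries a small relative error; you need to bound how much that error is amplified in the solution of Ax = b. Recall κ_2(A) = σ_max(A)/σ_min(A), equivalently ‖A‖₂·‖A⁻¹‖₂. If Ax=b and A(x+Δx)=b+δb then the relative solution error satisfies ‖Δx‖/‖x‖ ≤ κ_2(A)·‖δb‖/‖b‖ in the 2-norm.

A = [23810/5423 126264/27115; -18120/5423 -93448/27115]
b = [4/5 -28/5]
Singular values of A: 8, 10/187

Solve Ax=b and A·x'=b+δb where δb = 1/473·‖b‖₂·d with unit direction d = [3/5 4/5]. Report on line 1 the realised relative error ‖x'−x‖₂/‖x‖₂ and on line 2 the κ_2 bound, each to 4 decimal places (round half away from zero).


largest singular value 8, smallest 10/187
condition number: 8 ÷ (10/187) = 149.6000
bound on ‖Δx‖/‖x‖: κ·ε = 149.6000·1/473 = 0.3163
solve Ax = b  →  x = [54.5103 -51.2241]
2-norm of b is 5.6569; of x, 74.8017
Δx = A⁻¹·δb where δb = 1/473·5.6569·d; ‖Δx‖ = 0.2236
relative error = 0.0030
tightness: 0.0030 against a bound of 0.3163 (unrounded ratio ≈ 0.0095)

0.0030
0.3163


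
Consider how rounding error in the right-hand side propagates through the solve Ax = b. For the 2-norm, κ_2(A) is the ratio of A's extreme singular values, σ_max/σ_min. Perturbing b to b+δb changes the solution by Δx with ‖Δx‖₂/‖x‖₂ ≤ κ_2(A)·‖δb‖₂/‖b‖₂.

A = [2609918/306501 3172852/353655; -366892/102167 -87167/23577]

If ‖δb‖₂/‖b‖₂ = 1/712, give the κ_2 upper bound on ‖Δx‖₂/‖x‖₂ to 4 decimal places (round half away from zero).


form AᵀA = [47474317300/555874929 747694070732/8338123935; 747694070732/8338123935 11776559138929/125071859025] with trace 26704257469/148718025 and determinant 80604484/148718025
char-poly roots: 4489/25 and 17956/5948721
so κ_2 = √((4489/25) / (17956/5948721)) = 243.9000
bound on ‖Δx‖/‖x‖: κ·ε = 243.9000·1/712 = 0.3426

0.3426


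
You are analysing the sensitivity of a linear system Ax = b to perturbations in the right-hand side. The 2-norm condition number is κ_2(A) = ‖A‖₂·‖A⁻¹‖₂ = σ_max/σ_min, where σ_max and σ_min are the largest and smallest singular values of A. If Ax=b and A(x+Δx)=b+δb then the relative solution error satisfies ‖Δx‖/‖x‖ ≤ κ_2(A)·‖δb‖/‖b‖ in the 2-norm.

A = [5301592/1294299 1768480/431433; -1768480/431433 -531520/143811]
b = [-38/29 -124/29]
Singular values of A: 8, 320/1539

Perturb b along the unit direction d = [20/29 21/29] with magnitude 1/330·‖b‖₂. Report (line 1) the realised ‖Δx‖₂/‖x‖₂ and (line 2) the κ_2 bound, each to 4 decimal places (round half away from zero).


0.0034
0.1166

largest singular value 8, smallest 320/1539
condition number: 8 ÷ (320/1539) = 38.4750
κ_2(A)·‖δb‖/‖b‖ = 0.1166
solve Ax = b  →  x = [13.4483 -13.7582]
2-norm of b is 4.4721; of x, 19.2391
re-solving with b+δb shifts x by Δx of norm 0.0652
relative error = 0.0034
tightness: 0.0034 against a bound of 0.1166 (unrounded ratio ≈ 0.0291)


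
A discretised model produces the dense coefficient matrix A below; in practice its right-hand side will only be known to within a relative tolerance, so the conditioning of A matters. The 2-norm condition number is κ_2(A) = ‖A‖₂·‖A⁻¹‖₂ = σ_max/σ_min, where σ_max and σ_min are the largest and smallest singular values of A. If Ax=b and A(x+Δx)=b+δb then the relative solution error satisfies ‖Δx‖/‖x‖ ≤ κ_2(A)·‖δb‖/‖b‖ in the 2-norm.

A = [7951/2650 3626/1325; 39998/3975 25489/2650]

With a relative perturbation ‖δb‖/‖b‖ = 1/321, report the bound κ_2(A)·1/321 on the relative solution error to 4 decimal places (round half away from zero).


0.4953

AᵀA = [11149321/101124 884800/8427; 884800/8427 1123649/11236]; tr = 10631081/50562, det = 707281/404496
λ_max, λ_min = (10631081/50562 ± √28250500614400/639128961)/2 = 841/4, 841/101124
so κ_2 = √((841/4) / (841/101124)) = 159.0000
κ_2(A)·‖δb‖/‖b‖ = 0.4953


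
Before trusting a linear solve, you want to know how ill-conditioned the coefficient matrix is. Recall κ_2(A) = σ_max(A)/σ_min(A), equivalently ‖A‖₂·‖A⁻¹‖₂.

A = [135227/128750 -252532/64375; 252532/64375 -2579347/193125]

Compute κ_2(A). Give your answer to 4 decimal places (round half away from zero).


form AᵀA = [437401577/26522500 -1124146198/19891875; -1124146198/19891875 11563172233/59675625] with trace 80302885/381924 and determinant 707281/381924
eigenvalues of AᵀA: λ = (tr ± √(tr²−4·det))/2 = 841/4, 841/95481
κ = σ_max/σ_min = (29/2)/(29/309) = 154.5000

154.5000


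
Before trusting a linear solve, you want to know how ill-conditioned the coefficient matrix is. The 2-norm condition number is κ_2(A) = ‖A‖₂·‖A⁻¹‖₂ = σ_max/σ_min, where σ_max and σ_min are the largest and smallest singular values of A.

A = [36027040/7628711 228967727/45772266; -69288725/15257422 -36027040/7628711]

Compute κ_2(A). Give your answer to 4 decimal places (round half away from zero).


217.7040

form AᵀA = [11881947511025/276800149924 9356618585440/207600112443; 9356618585440/207600112443 117898137942169/2491201349316] with trace 133671620417/1481094738 and determinant 2036265625/11848757904
λ_max, λ_min = (133671620417/1481094738 ± √4466648538438838090816/548410405732822161)/2 = 361/4, 5640625/2962189476
so κ_2 = √((361/4) / (5640625/2962189476)) = 217.7040
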